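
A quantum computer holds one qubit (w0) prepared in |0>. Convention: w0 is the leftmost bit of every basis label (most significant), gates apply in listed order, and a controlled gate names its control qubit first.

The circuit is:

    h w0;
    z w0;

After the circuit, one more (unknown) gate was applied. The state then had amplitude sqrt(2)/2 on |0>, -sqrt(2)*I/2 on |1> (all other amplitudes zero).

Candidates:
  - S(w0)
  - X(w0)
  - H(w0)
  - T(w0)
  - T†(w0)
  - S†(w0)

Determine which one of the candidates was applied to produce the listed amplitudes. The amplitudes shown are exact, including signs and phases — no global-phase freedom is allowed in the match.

It was S(w0) that produced the state shown.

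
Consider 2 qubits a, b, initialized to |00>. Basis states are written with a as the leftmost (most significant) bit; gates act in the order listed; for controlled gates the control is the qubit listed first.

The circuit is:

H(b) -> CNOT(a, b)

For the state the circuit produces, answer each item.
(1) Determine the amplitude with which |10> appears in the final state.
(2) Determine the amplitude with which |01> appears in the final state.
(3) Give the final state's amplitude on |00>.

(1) |10> carries amplitude 0 in the final state.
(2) The final state's coefficient on |01> equals sqrt(2)/2.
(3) The final state's coefficient on |00> equals sqrt(2)/2.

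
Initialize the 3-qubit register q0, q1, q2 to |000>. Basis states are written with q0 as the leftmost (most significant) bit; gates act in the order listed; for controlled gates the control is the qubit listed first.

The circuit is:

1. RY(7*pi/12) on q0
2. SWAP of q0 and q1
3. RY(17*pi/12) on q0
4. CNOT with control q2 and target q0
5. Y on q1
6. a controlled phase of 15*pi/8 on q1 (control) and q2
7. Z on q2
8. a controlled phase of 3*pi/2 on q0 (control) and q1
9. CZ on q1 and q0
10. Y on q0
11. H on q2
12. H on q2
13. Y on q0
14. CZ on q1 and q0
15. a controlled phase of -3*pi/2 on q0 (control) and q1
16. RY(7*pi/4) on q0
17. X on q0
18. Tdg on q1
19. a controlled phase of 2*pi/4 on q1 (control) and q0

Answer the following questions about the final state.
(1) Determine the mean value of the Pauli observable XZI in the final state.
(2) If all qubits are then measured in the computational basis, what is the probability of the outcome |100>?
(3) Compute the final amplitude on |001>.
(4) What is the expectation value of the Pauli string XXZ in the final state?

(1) The expectation value of XZI is -1/4 - sqrt(6)/16 + sqrt(2)/16. Key observation: steps 8-15 multiply out to the identity, so the circuit reduces to the remaining gates.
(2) A full measurement returns |100> with probability -5*sqrt(2)/32 - sqrt(3)/8 + 3*sqrt(6)/32 + 1/4.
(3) |001> carries amplitude 0 in the final state.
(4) The expectation value of XXZ is 1/8 + sqrt(3)/8.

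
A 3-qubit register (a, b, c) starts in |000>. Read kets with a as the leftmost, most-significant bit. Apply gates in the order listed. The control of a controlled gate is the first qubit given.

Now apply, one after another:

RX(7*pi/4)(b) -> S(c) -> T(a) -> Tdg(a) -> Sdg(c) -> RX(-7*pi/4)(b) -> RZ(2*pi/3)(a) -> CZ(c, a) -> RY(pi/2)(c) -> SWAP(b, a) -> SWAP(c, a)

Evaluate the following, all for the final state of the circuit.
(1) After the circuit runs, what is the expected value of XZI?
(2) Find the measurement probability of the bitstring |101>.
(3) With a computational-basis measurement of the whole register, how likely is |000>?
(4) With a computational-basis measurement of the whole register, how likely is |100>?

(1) The observable XZI averages to 1. Key observation: steps 1-6 multiply out to the identity, so the circuit reduces to the remaining gates.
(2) Outcome |101> occurs with probability 0.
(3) A full measurement returns |000> with probability 1/2.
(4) The probability of measuring |100> is 1/2.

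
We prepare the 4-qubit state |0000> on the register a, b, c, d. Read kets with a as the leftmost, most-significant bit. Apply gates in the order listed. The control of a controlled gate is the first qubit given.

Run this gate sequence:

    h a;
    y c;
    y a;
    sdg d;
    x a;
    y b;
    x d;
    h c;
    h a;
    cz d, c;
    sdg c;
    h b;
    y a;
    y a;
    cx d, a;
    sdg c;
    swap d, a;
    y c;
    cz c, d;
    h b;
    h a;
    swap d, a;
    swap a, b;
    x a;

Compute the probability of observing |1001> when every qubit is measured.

A full measurement returns |1001> with probability 0.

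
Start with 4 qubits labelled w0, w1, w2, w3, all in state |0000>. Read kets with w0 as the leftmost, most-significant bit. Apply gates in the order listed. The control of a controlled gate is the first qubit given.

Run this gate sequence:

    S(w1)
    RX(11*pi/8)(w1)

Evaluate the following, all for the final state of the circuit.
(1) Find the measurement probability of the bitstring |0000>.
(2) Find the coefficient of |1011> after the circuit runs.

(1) Outcome |0000> occurs with probability cos(5*pi/16)**2.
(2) The amplitude on |1011> is 0.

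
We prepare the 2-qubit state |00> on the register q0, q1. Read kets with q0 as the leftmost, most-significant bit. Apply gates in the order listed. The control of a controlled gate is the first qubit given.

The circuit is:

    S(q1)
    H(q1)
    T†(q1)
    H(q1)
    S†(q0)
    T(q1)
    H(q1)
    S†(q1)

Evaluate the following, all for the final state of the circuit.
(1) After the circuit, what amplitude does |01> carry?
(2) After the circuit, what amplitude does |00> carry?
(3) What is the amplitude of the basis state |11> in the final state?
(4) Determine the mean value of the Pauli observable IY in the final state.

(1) The final state's coefficient on |01> equals sqrt(2)*(-2*I - exp(I*pi/4) + exp(3*I*pi/4))/4.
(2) The amplitude on |00> is 1/2.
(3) The final state's coefficient on |11> equals 0.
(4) The observable IY averages to -sqrt(2)/2.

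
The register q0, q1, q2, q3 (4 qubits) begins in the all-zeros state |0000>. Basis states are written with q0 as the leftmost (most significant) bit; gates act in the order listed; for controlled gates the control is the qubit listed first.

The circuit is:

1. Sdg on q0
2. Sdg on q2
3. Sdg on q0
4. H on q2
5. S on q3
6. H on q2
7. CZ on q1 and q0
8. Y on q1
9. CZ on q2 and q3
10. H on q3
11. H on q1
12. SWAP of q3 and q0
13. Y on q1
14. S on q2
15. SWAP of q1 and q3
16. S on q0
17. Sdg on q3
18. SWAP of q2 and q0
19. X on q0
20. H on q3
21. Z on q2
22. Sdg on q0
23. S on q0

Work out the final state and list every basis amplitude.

After the circuit, the state carries amplitude sqrt(2)*(-1 + I)/4 on |1000>, sqrt(2)*(-1 - I)/4 on |1001>, sqrt(2)*(1 + I)/4 on |1010>, sqrt(2)*(-1 + I)/4 on |1011>, and 0 on every other basis state.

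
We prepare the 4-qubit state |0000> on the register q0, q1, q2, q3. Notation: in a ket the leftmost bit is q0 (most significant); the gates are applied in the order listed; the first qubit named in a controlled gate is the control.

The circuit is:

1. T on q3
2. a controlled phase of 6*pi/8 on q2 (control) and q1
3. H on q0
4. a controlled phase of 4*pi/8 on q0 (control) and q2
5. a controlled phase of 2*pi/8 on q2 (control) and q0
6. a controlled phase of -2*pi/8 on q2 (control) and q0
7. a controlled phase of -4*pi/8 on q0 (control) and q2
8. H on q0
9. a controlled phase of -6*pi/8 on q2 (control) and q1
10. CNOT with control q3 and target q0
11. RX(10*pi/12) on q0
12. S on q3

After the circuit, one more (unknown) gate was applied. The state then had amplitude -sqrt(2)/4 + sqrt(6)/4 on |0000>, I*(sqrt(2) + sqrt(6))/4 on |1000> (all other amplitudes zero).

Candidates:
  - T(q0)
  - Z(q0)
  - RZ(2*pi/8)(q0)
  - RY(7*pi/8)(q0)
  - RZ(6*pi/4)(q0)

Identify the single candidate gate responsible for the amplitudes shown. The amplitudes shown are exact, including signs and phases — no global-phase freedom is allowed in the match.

The unique candidate consistent with the amplitudes is Z(q0). Key observation: the block from step 2 through step 9 cancels to the identity and can be dropped.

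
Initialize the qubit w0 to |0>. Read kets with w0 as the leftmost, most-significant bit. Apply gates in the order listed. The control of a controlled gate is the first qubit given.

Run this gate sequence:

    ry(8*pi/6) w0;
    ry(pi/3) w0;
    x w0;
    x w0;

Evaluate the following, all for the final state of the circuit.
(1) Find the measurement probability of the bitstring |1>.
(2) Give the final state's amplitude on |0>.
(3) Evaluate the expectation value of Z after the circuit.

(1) The probability of measuring |1> is 1/4.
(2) |0> carries amplitude -sqrt(3)/2 in the final state.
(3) The expectation value of Z is 1/2.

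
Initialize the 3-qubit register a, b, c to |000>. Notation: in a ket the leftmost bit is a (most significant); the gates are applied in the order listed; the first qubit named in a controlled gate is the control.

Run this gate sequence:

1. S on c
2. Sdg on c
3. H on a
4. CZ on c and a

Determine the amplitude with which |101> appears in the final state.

The amplitude on |101> is 0.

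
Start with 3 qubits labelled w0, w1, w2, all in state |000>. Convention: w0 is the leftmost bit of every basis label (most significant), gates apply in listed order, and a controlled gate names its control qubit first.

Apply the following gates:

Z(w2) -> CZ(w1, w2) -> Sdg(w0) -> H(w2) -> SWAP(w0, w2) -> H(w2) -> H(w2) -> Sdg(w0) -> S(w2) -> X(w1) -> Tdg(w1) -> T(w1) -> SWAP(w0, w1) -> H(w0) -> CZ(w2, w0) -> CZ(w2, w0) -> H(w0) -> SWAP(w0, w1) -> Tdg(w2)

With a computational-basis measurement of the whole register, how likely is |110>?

The probability of measuring |110> is 1/2.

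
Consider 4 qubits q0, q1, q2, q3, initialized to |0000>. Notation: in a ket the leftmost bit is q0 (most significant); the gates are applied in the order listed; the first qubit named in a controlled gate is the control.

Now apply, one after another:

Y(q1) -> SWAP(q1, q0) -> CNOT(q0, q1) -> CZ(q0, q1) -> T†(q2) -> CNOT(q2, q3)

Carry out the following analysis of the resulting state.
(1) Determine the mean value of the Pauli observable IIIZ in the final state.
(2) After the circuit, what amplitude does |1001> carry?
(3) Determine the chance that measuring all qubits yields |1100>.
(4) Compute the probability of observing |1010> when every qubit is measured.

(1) The expectation value of IIIZ is 1.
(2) The final state's coefficient on |1001> equals 0.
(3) A full measurement returns |1100> with probability 1.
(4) The probability of measuring |1010> is 0.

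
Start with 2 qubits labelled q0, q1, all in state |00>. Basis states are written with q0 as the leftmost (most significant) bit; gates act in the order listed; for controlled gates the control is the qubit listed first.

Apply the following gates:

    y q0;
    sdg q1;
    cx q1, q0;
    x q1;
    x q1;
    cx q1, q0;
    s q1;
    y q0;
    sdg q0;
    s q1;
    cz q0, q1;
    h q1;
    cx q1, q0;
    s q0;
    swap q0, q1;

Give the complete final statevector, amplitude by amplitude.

The resulting statevector has amplitude sqrt(2)/2 on |00>, 0 on |01>, 0 on |10>, sqrt(2)*I/2 on |11>. Key observation: steps 1-8 multiply out to the identity, so the circuit reduces to the remaining gates.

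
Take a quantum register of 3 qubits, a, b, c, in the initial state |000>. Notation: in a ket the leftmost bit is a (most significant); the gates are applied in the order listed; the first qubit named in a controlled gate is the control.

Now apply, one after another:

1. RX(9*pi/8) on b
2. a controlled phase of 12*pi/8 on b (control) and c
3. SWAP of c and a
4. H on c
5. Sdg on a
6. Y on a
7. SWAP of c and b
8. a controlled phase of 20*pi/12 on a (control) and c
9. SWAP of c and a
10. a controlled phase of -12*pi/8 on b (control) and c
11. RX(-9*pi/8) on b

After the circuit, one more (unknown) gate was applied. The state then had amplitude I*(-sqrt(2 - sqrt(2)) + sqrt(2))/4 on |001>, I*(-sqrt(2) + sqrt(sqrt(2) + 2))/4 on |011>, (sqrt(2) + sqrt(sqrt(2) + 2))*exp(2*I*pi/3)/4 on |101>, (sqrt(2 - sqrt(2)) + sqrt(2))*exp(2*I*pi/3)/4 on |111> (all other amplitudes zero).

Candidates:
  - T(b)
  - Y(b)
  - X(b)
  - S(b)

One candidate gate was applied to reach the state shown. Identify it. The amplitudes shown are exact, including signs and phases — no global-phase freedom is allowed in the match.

The unique candidate consistent with the amplitudes is S(b).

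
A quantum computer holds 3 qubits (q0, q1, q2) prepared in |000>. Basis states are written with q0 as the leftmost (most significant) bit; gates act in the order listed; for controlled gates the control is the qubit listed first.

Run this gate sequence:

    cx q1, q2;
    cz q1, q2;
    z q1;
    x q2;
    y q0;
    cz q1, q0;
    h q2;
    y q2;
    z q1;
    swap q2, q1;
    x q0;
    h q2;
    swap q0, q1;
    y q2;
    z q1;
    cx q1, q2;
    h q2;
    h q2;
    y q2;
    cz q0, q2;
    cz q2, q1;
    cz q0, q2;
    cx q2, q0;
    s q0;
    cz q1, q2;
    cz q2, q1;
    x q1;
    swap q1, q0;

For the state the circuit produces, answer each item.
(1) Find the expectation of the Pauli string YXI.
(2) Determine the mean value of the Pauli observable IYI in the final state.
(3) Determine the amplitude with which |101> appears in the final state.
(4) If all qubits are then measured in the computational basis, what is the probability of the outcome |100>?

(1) The observable YXI averages to 0. Key observation: the block from step 17 through step 18 cancels to the identity and can be dropped.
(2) In the final state, IYI has expectation 1.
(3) The final state's coefficient on |101> equals -1/2.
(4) Outcome |100> occurs with probability 1/4.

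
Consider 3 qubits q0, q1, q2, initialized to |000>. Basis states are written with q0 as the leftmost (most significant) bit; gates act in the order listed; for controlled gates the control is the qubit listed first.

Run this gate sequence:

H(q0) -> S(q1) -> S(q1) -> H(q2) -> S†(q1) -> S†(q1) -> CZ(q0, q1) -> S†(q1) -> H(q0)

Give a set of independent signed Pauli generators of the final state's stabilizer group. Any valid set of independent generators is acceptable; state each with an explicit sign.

The final state is stabilized by the group generated by +IIX, +ZII, +IZI; other independent generating sets are equally valid.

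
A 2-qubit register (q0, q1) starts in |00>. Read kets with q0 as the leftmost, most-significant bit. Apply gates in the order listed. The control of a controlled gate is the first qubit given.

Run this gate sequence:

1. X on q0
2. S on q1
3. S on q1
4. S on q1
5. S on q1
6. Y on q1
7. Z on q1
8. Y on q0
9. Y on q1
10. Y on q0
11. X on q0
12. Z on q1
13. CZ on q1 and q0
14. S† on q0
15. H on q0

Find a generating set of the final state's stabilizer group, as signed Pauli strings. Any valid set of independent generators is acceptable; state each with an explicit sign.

The final state is stabilized by the group generated by +XI, +IZ; other independent generating sets are equally valid.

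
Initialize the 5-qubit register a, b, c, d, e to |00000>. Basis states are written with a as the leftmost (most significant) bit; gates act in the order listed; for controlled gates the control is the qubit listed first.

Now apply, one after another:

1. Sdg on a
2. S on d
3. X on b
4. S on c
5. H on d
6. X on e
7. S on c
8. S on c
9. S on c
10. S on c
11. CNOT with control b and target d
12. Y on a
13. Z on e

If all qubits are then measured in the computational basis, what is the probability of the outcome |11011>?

A full measurement returns |11011> with probability 1/2. Key observation: gates 7-10 undo each other exactly, leaving only the rest of the circuit to track.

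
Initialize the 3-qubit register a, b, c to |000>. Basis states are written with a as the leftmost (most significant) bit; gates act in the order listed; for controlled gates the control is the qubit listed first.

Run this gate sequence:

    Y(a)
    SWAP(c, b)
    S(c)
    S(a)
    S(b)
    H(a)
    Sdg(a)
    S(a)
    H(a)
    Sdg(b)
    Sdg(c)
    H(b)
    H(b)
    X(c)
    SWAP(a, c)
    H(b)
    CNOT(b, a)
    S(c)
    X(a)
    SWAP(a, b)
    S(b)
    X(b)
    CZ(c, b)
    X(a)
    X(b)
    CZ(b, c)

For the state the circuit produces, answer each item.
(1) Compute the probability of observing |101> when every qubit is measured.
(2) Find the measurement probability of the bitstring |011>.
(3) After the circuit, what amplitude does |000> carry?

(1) The probability of measuring |101> is 1/2. Key observation: the block from step 5 through step 10 cancels to the identity and can be dropped.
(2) Outcome |011> occurs with probability 1/2.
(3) |000> carries amplitude 0 in the final state.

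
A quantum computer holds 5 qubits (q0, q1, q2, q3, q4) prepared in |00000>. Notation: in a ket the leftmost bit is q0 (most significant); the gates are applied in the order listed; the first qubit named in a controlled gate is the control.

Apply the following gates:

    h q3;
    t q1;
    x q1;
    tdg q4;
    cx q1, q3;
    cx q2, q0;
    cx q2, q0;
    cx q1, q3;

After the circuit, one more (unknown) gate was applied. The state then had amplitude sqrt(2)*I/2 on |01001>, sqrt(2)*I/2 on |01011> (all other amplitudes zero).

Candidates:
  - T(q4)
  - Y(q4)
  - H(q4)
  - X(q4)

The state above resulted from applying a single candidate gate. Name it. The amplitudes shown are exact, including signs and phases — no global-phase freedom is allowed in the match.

The applied gate was Y(q4).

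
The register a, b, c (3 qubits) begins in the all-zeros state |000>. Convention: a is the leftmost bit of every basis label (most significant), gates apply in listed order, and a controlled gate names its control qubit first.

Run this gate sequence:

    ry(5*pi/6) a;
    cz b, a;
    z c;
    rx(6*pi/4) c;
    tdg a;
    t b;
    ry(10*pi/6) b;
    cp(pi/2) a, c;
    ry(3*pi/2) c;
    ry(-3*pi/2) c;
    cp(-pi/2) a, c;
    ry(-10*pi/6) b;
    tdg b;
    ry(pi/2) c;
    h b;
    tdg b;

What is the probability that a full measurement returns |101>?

A full measurement returns |101> with probability sqrt(3)/16 + 1/8. Key observation: the block from step 6 through step 13 cancels to the identity and can be dropped.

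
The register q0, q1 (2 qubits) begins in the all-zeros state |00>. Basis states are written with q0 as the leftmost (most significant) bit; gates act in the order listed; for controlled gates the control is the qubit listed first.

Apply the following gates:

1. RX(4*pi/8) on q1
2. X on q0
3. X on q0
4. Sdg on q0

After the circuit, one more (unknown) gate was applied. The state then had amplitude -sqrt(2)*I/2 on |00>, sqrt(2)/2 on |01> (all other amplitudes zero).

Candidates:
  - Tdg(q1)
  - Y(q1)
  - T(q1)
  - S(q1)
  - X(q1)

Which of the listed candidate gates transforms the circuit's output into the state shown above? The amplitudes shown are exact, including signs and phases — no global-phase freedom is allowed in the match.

The applied gate was X(q1).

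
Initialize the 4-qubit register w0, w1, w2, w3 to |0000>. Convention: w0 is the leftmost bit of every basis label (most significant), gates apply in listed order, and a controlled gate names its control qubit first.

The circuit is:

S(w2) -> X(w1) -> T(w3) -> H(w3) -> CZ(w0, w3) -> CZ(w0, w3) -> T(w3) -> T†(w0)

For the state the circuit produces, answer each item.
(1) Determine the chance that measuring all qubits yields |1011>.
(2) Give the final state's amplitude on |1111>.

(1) The probability of measuring |1011> is 0.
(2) |1111> carries amplitude 0 in the final state.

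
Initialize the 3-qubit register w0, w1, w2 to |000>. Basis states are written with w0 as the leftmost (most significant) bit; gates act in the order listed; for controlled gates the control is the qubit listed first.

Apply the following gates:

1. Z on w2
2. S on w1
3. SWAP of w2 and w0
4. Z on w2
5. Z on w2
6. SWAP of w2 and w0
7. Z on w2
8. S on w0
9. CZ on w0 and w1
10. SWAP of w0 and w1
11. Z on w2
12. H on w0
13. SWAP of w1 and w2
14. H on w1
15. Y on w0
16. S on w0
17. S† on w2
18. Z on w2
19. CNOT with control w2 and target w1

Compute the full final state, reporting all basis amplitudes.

The final amplitudes are -I/2 on |000>, 0 on |001>, -I/2 on |010>, 0 on |011>, -1/2 on |100>, 0 on |101>, -1/2 on |110>, 0 on |111>. Key observation: the block from step 3 through step 6 cancels to the identity and can be dropped.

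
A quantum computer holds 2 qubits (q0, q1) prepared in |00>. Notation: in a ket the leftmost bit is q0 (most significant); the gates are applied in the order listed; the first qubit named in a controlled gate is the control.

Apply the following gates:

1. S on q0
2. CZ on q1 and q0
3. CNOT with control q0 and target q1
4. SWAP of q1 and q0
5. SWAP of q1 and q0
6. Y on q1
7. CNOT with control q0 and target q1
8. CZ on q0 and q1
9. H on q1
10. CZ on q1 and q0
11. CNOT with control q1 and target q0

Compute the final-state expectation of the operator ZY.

The expectation value of ZY is 0.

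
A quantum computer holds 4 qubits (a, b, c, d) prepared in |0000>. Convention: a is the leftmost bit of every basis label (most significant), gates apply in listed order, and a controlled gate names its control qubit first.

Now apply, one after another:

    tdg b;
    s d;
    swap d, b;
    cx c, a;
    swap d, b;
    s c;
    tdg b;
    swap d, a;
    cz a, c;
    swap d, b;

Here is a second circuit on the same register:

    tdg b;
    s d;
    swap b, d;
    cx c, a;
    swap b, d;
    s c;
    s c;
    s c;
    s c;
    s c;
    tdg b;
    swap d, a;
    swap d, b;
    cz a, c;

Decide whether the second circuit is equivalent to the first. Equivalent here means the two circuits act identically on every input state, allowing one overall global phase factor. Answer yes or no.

Yes, they are equivalent — the unitaries differ by at most a global phase.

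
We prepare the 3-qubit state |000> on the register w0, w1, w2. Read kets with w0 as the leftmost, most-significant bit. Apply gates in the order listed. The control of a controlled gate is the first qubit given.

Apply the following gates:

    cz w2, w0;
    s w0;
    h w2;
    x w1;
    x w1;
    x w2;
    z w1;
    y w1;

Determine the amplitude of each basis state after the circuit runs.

The final amplitudes are sqrt(2)*I/2 on |010>, sqrt(2)*I/2 on |011>, and 0 on every other basis state. Key observation: gates 4-5 undo each other exactly, leaving only the rest of the circuit to track.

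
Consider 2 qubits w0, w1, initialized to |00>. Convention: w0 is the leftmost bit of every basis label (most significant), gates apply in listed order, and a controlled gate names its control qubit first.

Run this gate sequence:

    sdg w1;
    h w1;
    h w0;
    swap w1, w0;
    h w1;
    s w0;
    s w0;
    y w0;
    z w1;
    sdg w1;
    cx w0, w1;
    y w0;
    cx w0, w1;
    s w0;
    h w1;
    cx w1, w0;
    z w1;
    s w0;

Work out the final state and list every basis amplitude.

The final amplitudes are 1/2 on |00>, -I/2 on |01>, 1/2 on |10>, I/2 on |11>.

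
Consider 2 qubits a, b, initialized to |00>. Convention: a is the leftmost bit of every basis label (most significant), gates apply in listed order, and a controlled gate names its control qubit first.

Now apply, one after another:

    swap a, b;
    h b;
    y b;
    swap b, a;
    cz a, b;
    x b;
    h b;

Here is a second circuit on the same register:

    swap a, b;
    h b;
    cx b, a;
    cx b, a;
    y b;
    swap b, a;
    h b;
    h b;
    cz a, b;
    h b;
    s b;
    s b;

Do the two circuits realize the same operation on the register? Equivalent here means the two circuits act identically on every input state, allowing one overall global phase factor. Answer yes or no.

Yes — the two circuits implement the same unitary up to a global phase.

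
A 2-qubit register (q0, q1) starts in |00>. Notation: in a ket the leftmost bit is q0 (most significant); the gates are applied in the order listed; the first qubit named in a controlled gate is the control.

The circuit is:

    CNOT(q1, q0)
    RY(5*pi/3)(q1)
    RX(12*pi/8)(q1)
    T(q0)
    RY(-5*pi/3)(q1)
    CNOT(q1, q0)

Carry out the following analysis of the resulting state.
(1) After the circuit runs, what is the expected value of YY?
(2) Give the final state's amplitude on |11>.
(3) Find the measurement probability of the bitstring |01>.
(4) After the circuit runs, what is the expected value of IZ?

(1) The observable YY averages to sqrt(3)/4.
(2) The amplitude on |11> is -sqrt(2)*I/4.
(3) Outcome |01> occurs with probability 0.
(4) In the final state, IZ has expectation 3/4.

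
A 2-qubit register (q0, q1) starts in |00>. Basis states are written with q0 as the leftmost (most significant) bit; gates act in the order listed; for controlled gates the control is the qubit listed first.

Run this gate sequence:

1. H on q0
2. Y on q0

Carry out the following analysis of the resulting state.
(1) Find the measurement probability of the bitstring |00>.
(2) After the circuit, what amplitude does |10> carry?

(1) A full measurement returns |00> with probability 1/2.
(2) The amplitude on |10> is sqrt(2)*I/2.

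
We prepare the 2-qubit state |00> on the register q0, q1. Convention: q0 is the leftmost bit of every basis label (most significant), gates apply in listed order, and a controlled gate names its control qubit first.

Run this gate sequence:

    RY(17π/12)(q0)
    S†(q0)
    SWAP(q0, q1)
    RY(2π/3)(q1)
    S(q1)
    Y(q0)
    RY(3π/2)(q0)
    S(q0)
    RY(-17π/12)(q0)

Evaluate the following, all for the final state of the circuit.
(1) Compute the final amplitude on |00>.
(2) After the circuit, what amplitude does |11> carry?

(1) The amplitude on |00> is -1/4 - sqrt(3)/8 - sqrt(2)*I/8 + I/8 + sqrt(6)*I/8.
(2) The amplitude on |11> is 1/8 - I/4 + sqrt(2)*I/8 + sqrt(3)*I/8 + sqrt(6)*I/8.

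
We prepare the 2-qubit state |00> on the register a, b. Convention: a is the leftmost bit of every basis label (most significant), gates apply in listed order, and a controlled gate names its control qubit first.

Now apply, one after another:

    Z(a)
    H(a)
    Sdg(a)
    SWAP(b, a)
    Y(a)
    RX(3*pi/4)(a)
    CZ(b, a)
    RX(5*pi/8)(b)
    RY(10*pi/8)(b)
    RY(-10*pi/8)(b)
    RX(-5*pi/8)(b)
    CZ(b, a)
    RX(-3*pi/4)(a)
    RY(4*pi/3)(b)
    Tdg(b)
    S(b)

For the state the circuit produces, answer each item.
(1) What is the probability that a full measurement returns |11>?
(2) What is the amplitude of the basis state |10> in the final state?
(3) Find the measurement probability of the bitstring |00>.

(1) A full measurement returns |11> with probability 1/2. Key observation: steps 6-13 multiply out to the identity, so the circuit reduces to the remaining gates.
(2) |10> carries amplitude -sqrt(6)/4 - sqrt(2)*I/4 in the final state.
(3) A full measurement returns |00> with probability 0.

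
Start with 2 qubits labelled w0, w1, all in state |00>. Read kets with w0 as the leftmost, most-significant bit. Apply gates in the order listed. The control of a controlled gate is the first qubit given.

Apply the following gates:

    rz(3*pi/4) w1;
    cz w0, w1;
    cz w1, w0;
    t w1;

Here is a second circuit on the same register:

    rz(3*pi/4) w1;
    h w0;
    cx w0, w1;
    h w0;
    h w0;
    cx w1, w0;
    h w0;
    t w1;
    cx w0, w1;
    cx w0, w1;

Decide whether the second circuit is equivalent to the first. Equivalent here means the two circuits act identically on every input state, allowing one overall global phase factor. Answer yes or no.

No: there is an input state on which the two circuits produce genuinely different outputs (not merely differing by a phase).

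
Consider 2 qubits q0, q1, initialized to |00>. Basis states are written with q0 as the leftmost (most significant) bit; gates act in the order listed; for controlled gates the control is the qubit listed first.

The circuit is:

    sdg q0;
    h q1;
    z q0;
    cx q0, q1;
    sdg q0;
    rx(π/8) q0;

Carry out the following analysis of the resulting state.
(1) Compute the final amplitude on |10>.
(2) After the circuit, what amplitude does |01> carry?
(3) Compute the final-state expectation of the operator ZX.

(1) |10> carries amplitude -sqrt(2)*I*sin(pi/16)/2 in the final state.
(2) The amplitude on |01> is sqrt(2)*cos(pi/16)/2.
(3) The observable ZX averages to sqrt(sqrt(2) + 2)/2.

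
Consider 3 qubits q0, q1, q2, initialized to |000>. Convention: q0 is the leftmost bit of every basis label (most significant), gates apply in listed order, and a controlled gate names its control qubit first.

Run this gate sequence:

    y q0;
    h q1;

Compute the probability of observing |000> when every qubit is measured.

A full measurement returns |000> with probability 0.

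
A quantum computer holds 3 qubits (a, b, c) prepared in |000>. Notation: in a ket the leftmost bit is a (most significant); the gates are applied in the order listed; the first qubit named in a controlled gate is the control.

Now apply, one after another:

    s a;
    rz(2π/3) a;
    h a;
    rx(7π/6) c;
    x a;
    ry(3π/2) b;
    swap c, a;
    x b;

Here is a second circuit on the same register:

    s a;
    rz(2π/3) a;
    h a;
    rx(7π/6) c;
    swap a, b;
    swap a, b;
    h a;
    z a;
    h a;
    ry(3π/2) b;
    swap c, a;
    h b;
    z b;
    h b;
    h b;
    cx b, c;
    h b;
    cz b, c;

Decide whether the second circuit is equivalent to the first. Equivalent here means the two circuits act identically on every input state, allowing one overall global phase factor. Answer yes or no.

No — the two circuits implement different unitaries, even allowing a global phase.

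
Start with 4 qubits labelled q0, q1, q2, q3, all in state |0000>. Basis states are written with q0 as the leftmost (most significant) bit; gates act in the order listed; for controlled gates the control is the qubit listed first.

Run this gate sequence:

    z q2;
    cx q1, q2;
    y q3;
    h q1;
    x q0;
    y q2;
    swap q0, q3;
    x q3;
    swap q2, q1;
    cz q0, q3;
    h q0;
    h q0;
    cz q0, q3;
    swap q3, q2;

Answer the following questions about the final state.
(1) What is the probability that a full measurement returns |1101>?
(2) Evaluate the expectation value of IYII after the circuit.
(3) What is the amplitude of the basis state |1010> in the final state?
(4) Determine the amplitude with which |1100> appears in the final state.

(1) Outcome |1101> occurs with probability 1/2. Key observation: the block from step 10 through step 13 cancels to the identity and can be dropped.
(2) The expectation value of IYII is 0.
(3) |1010> carries amplitude 0 in the final state.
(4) |1100> carries amplitude -sqrt(2)/2 in the final state.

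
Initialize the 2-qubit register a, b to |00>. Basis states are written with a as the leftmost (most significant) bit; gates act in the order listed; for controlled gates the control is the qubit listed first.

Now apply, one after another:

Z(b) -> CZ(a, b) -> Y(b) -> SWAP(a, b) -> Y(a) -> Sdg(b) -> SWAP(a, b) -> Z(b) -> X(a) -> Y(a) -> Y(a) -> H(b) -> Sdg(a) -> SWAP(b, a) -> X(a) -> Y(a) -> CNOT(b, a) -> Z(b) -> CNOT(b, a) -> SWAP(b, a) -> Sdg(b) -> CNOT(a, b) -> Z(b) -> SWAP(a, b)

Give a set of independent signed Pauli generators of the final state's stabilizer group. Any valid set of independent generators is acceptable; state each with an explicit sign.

One valid set of independent stabilizer generators is +YI, -IZ (any independent generating set of the same group is equally correct).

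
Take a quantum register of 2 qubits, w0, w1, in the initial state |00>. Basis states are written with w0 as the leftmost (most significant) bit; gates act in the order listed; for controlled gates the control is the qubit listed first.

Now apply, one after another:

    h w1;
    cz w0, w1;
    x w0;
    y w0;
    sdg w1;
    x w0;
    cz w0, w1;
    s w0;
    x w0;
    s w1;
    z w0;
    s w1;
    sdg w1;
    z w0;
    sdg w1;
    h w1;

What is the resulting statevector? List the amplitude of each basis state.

The resulting statevector has amplitude 1/2 + I/2 on |00>, 1/2 - I/2 on |01>, 0 on |10>, 0 on |11>. Key observation: gates 10-15 undo each other exactly, leaving only the rest of the circuit to track.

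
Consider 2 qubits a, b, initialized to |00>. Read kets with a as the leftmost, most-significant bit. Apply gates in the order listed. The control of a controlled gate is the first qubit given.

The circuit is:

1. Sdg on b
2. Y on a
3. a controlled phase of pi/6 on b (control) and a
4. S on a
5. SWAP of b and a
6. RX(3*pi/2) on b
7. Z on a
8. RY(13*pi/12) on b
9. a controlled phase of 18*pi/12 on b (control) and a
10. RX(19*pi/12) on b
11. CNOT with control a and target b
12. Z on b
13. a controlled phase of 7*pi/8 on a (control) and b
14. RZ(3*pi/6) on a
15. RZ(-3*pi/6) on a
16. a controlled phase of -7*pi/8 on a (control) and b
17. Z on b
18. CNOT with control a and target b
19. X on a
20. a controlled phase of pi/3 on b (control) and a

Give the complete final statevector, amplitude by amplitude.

The final amplitudes are 0 on |00>, 0 on |01>, (1 - I)*(sqrt(2) + 2 + 2*I + sqrt(6)*I)/8 on |10>, -sqrt(6)*exp(I*pi/3)/8 - sqrt(2)*exp(I*pi/3)/8 - sqrt(6)*exp(5*I*pi/6)/8 + sqrt(2)*exp(5*I*pi/6)/8 + exp(I*pi/3)/2 on |11>.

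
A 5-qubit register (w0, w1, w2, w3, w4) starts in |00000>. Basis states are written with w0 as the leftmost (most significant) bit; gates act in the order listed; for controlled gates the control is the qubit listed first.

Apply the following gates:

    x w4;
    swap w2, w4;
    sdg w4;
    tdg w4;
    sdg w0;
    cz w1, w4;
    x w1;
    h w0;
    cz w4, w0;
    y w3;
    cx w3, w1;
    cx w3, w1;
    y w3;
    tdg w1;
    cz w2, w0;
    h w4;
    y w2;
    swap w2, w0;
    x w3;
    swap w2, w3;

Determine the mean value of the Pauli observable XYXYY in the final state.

In the final state, XYXYY has expectation 0. Key observation: the block from step 10 through step 13 cancels to the identity and can be dropped.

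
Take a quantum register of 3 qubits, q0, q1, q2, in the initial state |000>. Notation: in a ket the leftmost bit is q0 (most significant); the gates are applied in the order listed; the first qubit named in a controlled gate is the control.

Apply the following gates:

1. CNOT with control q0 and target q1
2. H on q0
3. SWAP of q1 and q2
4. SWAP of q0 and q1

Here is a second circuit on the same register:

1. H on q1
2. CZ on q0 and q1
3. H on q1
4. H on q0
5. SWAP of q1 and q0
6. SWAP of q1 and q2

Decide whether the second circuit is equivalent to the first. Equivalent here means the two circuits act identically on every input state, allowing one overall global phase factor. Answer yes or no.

No, they are not equivalent — no single phase factor reconciles the two unitaries.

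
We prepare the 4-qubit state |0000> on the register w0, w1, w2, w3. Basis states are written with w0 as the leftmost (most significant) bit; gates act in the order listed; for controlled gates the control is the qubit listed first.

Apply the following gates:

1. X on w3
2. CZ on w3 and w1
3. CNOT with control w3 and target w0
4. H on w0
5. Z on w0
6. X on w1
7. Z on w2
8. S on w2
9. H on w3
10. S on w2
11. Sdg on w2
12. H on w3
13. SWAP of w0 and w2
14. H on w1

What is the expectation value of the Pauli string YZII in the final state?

The expectation value of YZII is 0.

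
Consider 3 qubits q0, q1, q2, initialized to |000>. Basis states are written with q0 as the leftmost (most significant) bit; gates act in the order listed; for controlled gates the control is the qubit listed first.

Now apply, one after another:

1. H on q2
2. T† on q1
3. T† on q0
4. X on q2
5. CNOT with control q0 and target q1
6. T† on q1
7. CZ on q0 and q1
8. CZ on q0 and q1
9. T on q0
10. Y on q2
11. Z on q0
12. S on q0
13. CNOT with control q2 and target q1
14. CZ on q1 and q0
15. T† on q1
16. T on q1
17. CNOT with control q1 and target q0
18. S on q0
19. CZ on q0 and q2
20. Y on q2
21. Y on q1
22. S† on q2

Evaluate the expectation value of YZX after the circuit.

The expectation value of YZX is 0. Key observation: the block from step 7 through step 8 cancels to the identity and can be dropped.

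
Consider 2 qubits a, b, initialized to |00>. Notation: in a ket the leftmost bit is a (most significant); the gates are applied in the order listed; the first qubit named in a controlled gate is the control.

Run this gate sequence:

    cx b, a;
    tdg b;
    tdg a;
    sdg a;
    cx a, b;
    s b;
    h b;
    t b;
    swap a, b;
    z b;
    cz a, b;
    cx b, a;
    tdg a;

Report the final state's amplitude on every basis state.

The final amplitudes are sqrt(2)/2 on |00>, 0 on |01>, sqrt(2)/2 on |10>, 0 on |11>.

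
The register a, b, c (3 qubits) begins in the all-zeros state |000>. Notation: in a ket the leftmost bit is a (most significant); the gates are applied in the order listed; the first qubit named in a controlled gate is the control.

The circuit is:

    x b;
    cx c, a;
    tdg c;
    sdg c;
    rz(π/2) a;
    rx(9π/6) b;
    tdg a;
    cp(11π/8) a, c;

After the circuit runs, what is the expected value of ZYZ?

In the final state, ZYZ has expectation -1.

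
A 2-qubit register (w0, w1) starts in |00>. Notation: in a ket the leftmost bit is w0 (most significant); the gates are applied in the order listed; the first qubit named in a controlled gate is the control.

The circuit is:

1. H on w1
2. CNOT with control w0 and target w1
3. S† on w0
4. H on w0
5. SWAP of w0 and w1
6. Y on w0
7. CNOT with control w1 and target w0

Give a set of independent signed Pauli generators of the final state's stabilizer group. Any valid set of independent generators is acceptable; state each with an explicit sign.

One valid set of independent stabilizer generators is -XI, -IX (any independent generating set of the same group is equally correct).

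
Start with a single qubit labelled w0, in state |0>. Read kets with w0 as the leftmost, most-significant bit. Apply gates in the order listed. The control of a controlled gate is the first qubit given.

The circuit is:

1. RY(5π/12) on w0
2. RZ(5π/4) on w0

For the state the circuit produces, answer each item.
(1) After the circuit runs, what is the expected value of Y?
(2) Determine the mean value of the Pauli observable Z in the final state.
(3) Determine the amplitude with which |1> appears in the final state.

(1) The expectation value of Y is -sqrt(3)/4 - 1/4.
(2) The observable Z averages to -sqrt(2)/4 + sqrt(6)/4.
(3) |1> carries amplitude (-sqrt(2 - sqrt(2))/4 + sqrt(3*sqrt(2) + 6)/4)*exp(5*I*pi/8) in the final state.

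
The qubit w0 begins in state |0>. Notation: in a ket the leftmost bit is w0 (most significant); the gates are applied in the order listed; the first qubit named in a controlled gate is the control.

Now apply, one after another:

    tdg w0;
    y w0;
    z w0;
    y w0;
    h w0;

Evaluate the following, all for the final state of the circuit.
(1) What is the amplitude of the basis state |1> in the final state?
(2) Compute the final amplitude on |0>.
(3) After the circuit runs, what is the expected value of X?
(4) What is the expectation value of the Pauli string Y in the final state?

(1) |1> carries amplitude -sqrt(2)/2 in the final state.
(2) The final state's coefficient on |0> equals -sqrt(2)/2.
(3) The observable X averages to 1.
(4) The observable Y averages to 0.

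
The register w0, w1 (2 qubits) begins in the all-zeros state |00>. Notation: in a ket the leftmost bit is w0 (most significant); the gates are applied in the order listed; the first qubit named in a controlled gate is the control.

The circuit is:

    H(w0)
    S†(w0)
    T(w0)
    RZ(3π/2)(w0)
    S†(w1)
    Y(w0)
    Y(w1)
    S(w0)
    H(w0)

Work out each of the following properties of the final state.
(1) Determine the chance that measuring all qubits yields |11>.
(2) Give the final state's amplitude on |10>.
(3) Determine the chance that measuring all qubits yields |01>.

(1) Outcome |11> occurs with probability 1/2 - sqrt(2)/4.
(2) |10> carries amplitude 0 in the final state.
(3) Outcome |01> occurs with probability sqrt(2)/4 + 1/2.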